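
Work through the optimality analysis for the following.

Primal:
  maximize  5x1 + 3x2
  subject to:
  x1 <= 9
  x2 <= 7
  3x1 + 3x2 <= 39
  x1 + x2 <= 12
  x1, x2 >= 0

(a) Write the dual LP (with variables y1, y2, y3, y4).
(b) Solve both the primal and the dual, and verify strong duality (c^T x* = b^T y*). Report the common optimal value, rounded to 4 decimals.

The standard primal-dual pair for 'max c^T x s.t. A x <= b, x >= 0' is:
  Dual:  min b^T y  s.t.  A^T y >= c,  y >= 0.

So the dual LP is:
  minimize  9y1 + 7y2 + 39y3 + 12y4
  subject to:
    y1 + 3y3 + y4 >= 5
    y2 + 3y3 + y4 >= 3
    y1, y2, y3, y4 >= 0

Solving the primal: x* = (9, 3).
  primal value c^T x* = 54.
Solving the dual: y* = (2, 0, 0, 3).
  dual value b^T y* = 54.
Strong duality: c^T x* = b^T y*. Confirmed.

54


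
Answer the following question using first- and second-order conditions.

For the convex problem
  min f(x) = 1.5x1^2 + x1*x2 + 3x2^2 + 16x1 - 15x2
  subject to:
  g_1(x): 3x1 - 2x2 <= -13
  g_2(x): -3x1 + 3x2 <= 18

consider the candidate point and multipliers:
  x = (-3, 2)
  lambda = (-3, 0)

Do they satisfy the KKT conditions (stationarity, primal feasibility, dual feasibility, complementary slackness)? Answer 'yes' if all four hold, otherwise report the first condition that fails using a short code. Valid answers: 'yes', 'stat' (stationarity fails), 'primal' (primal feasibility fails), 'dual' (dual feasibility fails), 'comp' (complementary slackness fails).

Gradient of f: grad f(x) = Q x + c = (9, -6)
Constraint values g_i(x) = a_i^T x - b_i:
  g_1((-3, 2)) = 0
  g_2((-3, 2)) = -3
Stationarity residual: grad f(x) + sum_i lambda_i a_i = (0, 0)
  -> stationarity OK
Primal feasibility (all g_i <= 0): OK
Dual feasibility (all lambda_i >= 0): FAILS
Complementary slackness (lambda_i * g_i(x) = 0 for all i): OK

Verdict: the first failing condition is dual_feasibility -> dual.

dual


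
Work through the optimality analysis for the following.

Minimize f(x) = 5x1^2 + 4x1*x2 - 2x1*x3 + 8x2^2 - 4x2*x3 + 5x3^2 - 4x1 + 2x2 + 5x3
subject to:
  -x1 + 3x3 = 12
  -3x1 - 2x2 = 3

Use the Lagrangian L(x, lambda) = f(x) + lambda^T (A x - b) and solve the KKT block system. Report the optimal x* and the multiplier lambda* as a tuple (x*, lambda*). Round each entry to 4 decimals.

Form the Lagrangian:
  L(x, lambda) = (1/2) x^T Q x + c^T x + lambda^T (A x - b)
Stationarity (grad_x L = 0): Q x + c + A^T lambda = 0.
Primal feasibility: A x = b.

This gives the KKT block system:
  [ Q   A^T ] [ x     ]   [-c ]
  [ A    0  ] [ lambda ] = [ b ]

Solving the linear system:
  x*      = (-1.4824, 0.7235, 3.5059)
  lambda* = (-13.3765, -3.1882)
  f(x*)   = 97.4941

x* = (-1.4824, 0.7235, 3.5059), lambda* = (-13.3765, -3.1882)


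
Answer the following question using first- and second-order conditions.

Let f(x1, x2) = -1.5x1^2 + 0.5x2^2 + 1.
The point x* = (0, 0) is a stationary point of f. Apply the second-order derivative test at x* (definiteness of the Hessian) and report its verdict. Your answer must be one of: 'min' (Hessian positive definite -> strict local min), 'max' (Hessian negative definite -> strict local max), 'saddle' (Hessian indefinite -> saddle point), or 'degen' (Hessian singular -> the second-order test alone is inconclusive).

Compute the Hessian H = grad^2 f:
  H = [[-3, 0], [0, 1]]
Verify stationarity: grad f(x*) = H x* + g = (0, 0).
Eigenvalues of H: -3, 1.
Eigenvalues have mixed signs, so H is indefinite -> x* is a saddle point.

saddle


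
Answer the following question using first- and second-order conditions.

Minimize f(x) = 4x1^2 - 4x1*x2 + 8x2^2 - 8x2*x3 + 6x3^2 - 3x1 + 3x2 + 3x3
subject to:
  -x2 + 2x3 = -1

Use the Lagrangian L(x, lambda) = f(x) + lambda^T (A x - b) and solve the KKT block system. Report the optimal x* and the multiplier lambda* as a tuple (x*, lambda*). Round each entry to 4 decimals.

Form the Lagrangian:
  L(x, lambda) = (1/2) x^T Q x + c^T x + lambda^T (A x - b)
Stationarity (grad_x L = 0): Q x + c + A^T lambda = 0.
Primal feasibility: A x = b.

This gives the KKT block system:
  [ Q   A^T ] [ x     ]   [-c ]
  [ A    0  ] [ lambda ] = [ b ]

Solving the linear system:
  x*      = (0.1528, -0.4444, -0.7222)
  lambda* = (1.0556)
  f(x*)   = -1.4514

x* = (0.1528, -0.4444, -0.7222), lambda* = (1.0556)


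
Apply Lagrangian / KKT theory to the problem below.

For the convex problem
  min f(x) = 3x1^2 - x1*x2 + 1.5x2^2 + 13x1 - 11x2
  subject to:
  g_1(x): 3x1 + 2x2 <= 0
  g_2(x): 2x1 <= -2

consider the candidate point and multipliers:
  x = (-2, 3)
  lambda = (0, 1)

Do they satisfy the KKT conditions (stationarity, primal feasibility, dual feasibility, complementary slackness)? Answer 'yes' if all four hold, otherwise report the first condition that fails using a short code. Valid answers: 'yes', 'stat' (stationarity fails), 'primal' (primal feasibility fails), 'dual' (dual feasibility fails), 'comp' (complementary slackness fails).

Gradient of f: grad f(x) = Q x + c = (-2, 0)
Constraint values g_i(x) = a_i^T x - b_i:
  g_1((-2, 3)) = 0
  g_2((-2, 3)) = -2
Stationarity residual: grad f(x) + sum_i lambda_i a_i = (0, 0)
  -> stationarity OK
Primal feasibility (all g_i <= 0): OK
Dual feasibility (all lambda_i >= 0): OK
Complementary slackness (lambda_i * g_i(x) = 0 for all i): FAILS

Verdict: the first failing condition is complementary_slackness -> comp.

comp


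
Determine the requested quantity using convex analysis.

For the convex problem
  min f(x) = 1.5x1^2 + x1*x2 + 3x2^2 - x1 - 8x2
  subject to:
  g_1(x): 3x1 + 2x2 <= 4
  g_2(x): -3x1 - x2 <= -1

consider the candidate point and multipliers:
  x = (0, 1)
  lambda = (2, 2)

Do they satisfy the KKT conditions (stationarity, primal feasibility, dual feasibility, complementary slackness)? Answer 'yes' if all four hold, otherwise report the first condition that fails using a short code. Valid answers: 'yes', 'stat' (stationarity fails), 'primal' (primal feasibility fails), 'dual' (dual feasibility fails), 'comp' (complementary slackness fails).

Gradient of f: grad f(x) = Q x + c = (0, -2)
Constraint values g_i(x) = a_i^T x - b_i:
  g_1((0, 1)) = -2
  g_2((0, 1)) = 0
Stationarity residual: grad f(x) + sum_i lambda_i a_i = (0, 0)
  -> stationarity OK
Primal feasibility (all g_i <= 0): OK
Dual feasibility (all lambda_i >= 0): OK
Complementary slackness (lambda_i * g_i(x) = 0 for all i): FAILS

Verdict: the first failing condition is complementary_slackness -> comp.

comp


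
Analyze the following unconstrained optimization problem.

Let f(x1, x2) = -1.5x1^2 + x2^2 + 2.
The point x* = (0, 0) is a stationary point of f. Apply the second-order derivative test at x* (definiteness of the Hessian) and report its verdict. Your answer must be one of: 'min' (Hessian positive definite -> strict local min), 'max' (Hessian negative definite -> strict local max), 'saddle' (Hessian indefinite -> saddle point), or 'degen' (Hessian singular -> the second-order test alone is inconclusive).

Compute the Hessian H = grad^2 f:
  H = [[-3, 0], [0, 2]]
Verify stationarity: grad f(x*) = H x* + g = (0, 0).
Eigenvalues of H: -3, 2.
Eigenvalues have mixed signs, so H is indefinite -> x* is a saddle point.

saddle


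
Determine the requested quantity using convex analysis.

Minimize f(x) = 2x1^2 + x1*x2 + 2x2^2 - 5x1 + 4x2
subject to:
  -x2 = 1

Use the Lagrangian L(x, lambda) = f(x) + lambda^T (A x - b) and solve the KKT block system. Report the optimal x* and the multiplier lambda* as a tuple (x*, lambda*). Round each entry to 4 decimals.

Form the Lagrangian:
  L(x, lambda) = (1/2) x^T Q x + c^T x + lambda^T (A x - b)
Stationarity (grad_x L = 0): Q x + c + A^T lambda = 0.
Primal feasibility: A x = b.

This gives the KKT block system:
  [ Q   A^T ] [ x     ]   [-c ]
  [ A    0  ] [ lambda ] = [ b ]

Solving the linear system:
  x*      = (1.5, -1)
  lambda* = (1.5)
  f(x*)   = -6.5

x* = (1.5, -1), lambda* = (1.5)


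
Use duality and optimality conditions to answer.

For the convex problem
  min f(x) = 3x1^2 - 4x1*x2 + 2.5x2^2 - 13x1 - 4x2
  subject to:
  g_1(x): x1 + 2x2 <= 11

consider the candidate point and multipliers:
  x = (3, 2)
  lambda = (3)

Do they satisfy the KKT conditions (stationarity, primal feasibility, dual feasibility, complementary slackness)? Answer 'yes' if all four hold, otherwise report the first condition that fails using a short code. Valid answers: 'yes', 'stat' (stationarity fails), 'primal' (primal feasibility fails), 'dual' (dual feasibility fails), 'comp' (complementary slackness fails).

Gradient of f: grad f(x) = Q x + c = (-3, -6)
Constraint values g_i(x) = a_i^T x - b_i:
  g_1((3, 2)) = -4
Stationarity residual: grad f(x) + sum_i lambda_i a_i = (0, 0)
  -> stationarity OK
Primal feasibility (all g_i <= 0): OK
Dual feasibility (all lambda_i >= 0): OK
Complementary slackness (lambda_i * g_i(x) = 0 for all i): FAILS

Verdict: the first failing condition is complementary_slackness -> comp.

comp


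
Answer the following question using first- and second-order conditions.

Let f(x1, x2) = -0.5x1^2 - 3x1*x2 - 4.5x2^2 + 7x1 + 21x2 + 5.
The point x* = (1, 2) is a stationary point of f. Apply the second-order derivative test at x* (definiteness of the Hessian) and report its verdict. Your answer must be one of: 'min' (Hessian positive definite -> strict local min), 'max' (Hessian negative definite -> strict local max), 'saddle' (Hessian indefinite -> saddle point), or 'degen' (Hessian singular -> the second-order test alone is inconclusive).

Compute the Hessian H = grad^2 f:
  H = [[-1, -3], [-3, -9]]
Verify stationarity: grad f(x*) = H x* + g = (0, 0).
Eigenvalues of H: -10, 0.
H has a zero eigenvalue (singular; negative semidefinite but not definite), so H is neither positive definite, negative definite, nor indefinite. The second-order test alone is inconclusive -> degen.
(Indeed, f is constant along the null direction of H through x*, so x* is not a strict local extremum.)

degen


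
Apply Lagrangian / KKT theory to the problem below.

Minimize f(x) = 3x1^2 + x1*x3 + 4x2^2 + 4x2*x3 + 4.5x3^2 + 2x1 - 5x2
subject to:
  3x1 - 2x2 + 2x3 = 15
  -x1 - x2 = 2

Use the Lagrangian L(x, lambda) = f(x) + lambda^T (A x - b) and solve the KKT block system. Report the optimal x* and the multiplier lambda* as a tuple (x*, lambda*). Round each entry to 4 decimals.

Form the Lagrangian:
  L(x, lambda) = (1/2) x^T Q x + c^T x + lambda^T (A x - b)
Stationarity (grad_x L = 0): Q x + c + A^T lambda = 0.
Primal feasibility: A x = b.

This gives the KKT block system:
  [ Q   A^T ] [ x     ]   [-c ]
  [ A    0  ] [ lambda ] = [ b ]

Solving the linear system:
  x*      = (1.1408, -3.1408, 2.6481)
  lambda* = (-6.2053, -7.1232)
  f(x*)   = 62.6554

x* = (1.1408, -3.1408, 2.6481), lambda* = (-6.2053, -7.1232)


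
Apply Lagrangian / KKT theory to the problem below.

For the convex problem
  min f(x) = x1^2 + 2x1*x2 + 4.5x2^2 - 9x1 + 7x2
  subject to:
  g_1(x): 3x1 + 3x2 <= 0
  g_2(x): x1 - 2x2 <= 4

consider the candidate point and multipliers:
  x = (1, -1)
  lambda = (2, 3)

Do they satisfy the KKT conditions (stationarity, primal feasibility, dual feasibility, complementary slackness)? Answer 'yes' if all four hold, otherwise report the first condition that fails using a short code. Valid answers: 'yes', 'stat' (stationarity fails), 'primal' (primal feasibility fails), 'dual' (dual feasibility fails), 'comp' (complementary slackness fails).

Gradient of f: grad f(x) = Q x + c = (-9, 0)
Constraint values g_i(x) = a_i^T x - b_i:
  g_1((1, -1)) = 0
  g_2((1, -1)) = -1
Stationarity residual: grad f(x) + sum_i lambda_i a_i = (0, 0)
  -> stationarity OK
Primal feasibility (all g_i <= 0): OK
Dual feasibility (all lambda_i >= 0): OK
Complementary slackness (lambda_i * g_i(x) = 0 for all i): FAILS

Verdict: the first failing condition is complementary_slackness -> comp.

comp


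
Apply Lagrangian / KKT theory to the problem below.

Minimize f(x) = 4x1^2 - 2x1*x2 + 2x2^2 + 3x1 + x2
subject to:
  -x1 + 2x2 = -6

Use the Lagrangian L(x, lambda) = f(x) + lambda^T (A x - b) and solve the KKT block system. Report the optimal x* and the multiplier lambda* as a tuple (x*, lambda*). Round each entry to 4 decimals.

Form the Lagrangian:
  L(x, lambda) = (1/2) x^T Q x + c^T x + lambda^T (A x - b)
Stationarity (grad_x L = 0): Q x + c + A^T lambda = 0.
Primal feasibility: A x = b.

This gives the KKT block system:
  [ Q   A^T ] [ x     ]   [-c ]
  [ A    0  ] [ lambda ] = [ b ]

Solving the linear system:
  x*      = (-0.5, -3.25)
  lambda* = (5.5)
  f(x*)   = 14.125

x* = (-0.5, -3.25), lambda* = (5.5)


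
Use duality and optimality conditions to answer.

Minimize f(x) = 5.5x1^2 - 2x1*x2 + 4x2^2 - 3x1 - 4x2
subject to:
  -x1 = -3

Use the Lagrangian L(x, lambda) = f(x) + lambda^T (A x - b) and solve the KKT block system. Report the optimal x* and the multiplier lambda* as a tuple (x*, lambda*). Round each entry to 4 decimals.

Form the Lagrangian:
  L(x, lambda) = (1/2) x^T Q x + c^T x + lambda^T (A x - b)
Stationarity (grad_x L = 0): Q x + c + A^T lambda = 0.
Primal feasibility: A x = b.

This gives the KKT block system:
  [ Q   A^T ] [ x     ]   [-c ]
  [ A    0  ] [ lambda ] = [ b ]

Solving the linear system:
  x*      = (3, 1.25)
  lambda* = (27.5)
  f(x*)   = 34.25

x* = (3, 1.25), lambda* = (27.5)


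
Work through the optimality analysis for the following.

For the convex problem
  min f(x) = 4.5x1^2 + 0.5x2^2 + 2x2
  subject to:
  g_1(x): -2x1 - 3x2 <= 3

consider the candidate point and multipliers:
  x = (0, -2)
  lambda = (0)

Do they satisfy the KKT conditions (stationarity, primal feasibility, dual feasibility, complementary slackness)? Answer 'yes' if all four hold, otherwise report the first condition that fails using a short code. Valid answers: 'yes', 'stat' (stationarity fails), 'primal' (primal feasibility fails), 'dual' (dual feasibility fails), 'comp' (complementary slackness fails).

Gradient of f: grad f(x) = Q x + c = (0, 0)
Constraint values g_i(x) = a_i^T x - b_i:
  g_1((0, -2)) = 3
Stationarity residual: grad f(x) + sum_i lambda_i a_i = (0, 0)
  -> stationarity OK
Primal feasibility (all g_i <= 0): FAILS
Dual feasibility (all lambda_i >= 0): OK
Complementary slackness (lambda_i * g_i(x) = 0 for all i): OK

Verdict: the first failing condition is primal_feasibility -> primal.

primal


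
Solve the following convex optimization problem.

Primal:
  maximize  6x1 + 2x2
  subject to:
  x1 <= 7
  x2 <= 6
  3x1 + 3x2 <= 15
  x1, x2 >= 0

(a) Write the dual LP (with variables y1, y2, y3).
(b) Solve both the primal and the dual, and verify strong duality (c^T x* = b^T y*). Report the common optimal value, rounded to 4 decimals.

The standard primal-dual pair for 'max c^T x s.t. A x <= b, x >= 0' is:
  Dual:  min b^T y  s.t.  A^T y >= c,  y >= 0.

So the dual LP is:
  minimize  7y1 + 6y2 + 15y3
  subject to:
    y1 + 3y3 >= 6
    y2 + 3y3 >= 2
    y1, y2, y3 >= 0

Solving the primal: x* = (5, 0).
  primal value c^T x* = 30.
Solving the dual: y* = (0, 0, 2).
  dual value b^T y* = 30.
Strong duality: c^T x* = b^T y*. Confirmed.

30


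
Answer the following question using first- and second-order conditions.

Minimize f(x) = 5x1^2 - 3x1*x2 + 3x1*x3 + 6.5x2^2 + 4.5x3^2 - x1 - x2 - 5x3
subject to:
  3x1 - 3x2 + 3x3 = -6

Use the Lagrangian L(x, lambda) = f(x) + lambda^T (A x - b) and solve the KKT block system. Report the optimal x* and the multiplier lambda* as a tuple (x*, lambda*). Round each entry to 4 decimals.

Form the Lagrangian:
  L(x, lambda) = (1/2) x^T Q x + c^T x + lambda^T (A x - b)
Stationarity (grad_x L = 0): Q x + c + A^T lambda = 0.
Primal feasibility: A x = b.

This gives the KKT block system:
  [ Q   A^T ] [ x     ]   [-c ]
  [ A    0  ] [ lambda ] = [ b ]

Solving the linear system:
  x*      = (-0.6634, 0.8195, -0.5171)
  lambda* = (3.8813)
  f(x*)   = 12.8585

x* = (-0.6634, 0.8195, -0.5171), lambda* = (3.8813)


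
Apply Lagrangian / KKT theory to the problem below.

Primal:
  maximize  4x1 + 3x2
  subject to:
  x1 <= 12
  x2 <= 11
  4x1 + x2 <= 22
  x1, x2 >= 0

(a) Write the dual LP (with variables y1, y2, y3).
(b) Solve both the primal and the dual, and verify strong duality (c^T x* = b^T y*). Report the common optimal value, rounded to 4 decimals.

The standard primal-dual pair for 'max c^T x s.t. A x <= b, x >= 0' is:
  Dual:  min b^T y  s.t.  A^T y >= c,  y >= 0.

So the dual LP is:
  minimize  12y1 + 11y2 + 22y3
  subject to:
    y1 + 4y3 >= 4
    y2 + y3 >= 3
    y1, y2, y3 >= 0

Solving the primal: x* = (2.75, 11).
  primal value c^T x* = 44.
Solving the dual: y* = (0, 2, 1).
  dual value b^T y* = 44.
Strong duality: c^T x* = b^T y*. Confirmed.

44


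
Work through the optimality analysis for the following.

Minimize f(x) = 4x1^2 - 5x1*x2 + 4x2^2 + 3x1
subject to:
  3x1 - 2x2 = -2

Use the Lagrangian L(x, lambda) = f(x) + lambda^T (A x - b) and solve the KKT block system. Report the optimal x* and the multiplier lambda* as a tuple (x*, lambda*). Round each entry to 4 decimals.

Form the Lagrangian:
  L(x, lambda) = (1/2) x^T Q x + c^T x + lambda^T (A x - b)
Stationarity (grad_x L = 0): Q x + c + A^T lambda = 0.
Primal feasibility: A x = b.

This gives the KKT block system:
  [ Q   A^T ] [ x     ]   [-c ]
  [ A    0  ] [ lambda ] = [ b ]

Solving the linear system:
  x*      = (-0.9091, -0.3636)
  lambda* = (0.8182)
  f(x*)   = -0.5455

x* = (-0.9091, -0.3636), lambda* = (0.8182)


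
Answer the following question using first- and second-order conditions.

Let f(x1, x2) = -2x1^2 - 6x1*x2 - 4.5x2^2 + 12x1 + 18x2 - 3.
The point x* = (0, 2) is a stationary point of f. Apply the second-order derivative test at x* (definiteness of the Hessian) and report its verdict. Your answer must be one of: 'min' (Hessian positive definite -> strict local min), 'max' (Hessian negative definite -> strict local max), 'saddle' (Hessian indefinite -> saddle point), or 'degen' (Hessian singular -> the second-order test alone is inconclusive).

Compute the Hessian H = grad^2 f:
  H = [[-4, -6], [-6, -9]]
Verify stationarity: grad f(x*) = H x* + g = (0, 0).
Eigenvalues of H: -13, 0.
H has a zero eigenvalue (singular; negative semidefinite but not definite), so H is neither positive definite, negative definite, nor indefinite. The second-order test alone is inconclusive -> degen.
(Indeed, f is constant along the null direction of H through x*, so x* is not a strict local extremum.)

degen


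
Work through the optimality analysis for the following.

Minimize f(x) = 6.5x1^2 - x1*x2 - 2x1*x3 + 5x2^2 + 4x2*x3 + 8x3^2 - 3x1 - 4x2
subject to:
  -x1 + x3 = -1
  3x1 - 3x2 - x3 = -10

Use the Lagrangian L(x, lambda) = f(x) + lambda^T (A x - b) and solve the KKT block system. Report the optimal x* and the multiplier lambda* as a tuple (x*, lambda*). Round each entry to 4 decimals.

Form the Lagrangian:
  L(x, lambda) = (1/2) x^T Q x + c^T x + lambda^T (A x - b)
Stationarity (grad_x L = 0): Q x + c + A^T lambda = 0.
Primal feasibility: A x = b.

This gives the KKT block system:
  [ Q   A^T ] [ x     ]   [-c ]
  [ A    0  ] [ lambda ] = [ b ]

Solving the linear system:
  x*      = (-0.392, 3.4053, -1.392)
  lambda* = (16.1595, 8.2924)
  f(x*)   = 43.3189

x* = (-0.392, 3.4053, -1.392), lambda* = (16.1595, 8.2924)


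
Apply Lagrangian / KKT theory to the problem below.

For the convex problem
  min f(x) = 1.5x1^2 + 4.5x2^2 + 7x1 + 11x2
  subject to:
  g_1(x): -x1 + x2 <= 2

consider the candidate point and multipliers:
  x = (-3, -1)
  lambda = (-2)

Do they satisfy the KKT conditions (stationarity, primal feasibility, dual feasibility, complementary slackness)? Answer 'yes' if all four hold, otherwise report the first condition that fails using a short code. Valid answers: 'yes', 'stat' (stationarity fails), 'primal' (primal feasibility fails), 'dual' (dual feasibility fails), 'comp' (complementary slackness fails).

Gradient of f: grad f(x) = Q x + c = (-2, 2)
Constraint values g_i(x) = a_i^T x - b_i:
  g_1((-3, -1)) = 0
Stationarity residual: grad f(x) + sum_i lambda_i a_i = (0, 0)
  -> stationarity OK
Primal feasibility (all g_i <= 0): OK
Dual feasibility (all lambda_i >= 0): FAILS
Complementary slackness (lambda_i * g_i(x) = 0 for all i): OK

Verdict: the first failing condition is dual_feasibility -> dual.

dual


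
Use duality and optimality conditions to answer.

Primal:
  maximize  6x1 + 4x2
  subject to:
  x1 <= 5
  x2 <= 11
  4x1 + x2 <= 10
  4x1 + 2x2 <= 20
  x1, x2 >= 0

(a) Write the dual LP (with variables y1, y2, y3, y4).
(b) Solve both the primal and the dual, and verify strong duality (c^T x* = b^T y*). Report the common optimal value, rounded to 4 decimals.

The standard primal-dual pair for 'max c^T x s.t. A x <= b, x >= 0' is:
  Dual:  min b^T y  s.t.  A^T y >= c,  y >= 0.

So the dual LP is:
  minimize  5y1 + 11y2 + 10y3 + 20y4
  subject to:
    y1 + 4y3 + 4y4 >= 6
    y2 + y3 + 2y4 >= 4
    y1, y2, y3, y4 >= 0

Solving the primal: x* = (0, 10).
  primal value c^T x* = 40.
Solving the dual: y* = (0, 0, 0, 2).
  dual value b^T y* = 40.
Strong duality: c^T x* = b^T y*. Confirmed.

40


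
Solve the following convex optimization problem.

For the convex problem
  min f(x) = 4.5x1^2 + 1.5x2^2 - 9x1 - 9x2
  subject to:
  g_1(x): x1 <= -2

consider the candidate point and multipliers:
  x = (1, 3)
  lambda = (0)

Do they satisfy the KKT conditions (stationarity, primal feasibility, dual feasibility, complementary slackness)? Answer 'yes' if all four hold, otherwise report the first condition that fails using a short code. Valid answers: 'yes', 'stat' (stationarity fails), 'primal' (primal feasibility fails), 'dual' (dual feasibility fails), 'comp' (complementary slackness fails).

Gradient of f: grad f(x) = Q x + c = (0, 0)
Constraint values g_i(x) = a_i^T x - b_i:
  g_1((1, 3)) = 3
Stationarity residual: grad f(x) + sum_i lambda_i a_i = (0, 0)
  -> stationarity OK
Primal feasibility (all g_i <= 0): FAILS
Dual feasibility (all lambda_i >= 0): OK
Complementary slackness (lambda_i * g_i(x) = 0 for all i): OK

Verdict: the first failing condition is primal_feasibility -> primal.

primal


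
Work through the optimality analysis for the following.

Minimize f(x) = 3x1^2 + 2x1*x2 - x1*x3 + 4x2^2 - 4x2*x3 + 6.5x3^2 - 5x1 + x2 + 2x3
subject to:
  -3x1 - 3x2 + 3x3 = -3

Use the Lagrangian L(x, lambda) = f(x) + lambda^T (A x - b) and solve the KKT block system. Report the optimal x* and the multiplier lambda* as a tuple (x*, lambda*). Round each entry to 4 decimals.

Form the Lagrangian:
  L(x, lambda) = (1/2) x^T Q x + c^T x + lambda^T (A x - b)
Stationarity (grad_x L = 0): Q x + c + A^T lambda = 0.
Primal feasibility: A x = b.

This gives the KKT block system:
  [ Q   A^T ] [ x     ]   [-c ]
  [ A    0  ] [ lambda ] = [ b ]

Solving the linear system:
  x*      = (1.1157, -0.3967, -0.281)
  lambda* = (0.3939)
  f(x*)   = -2.6777

x* = (1.1157, -0.3967, -0.281), lambda* = (0.3939)


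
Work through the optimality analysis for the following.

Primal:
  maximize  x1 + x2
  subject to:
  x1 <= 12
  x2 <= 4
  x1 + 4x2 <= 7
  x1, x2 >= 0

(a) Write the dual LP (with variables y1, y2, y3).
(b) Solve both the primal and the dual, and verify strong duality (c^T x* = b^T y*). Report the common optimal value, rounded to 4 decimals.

The standard primal-dual pair for 'max c^T x s.t. A x <= b, x >= 0' is:
  Dual:  min b^T y  s.t.  A^T y >= c,  y >= 0.

So the dual LP is:
  minimize  12y1 + 4y2 + 7y3
  subject to:
    y1 + y3 >= 1
    y2 + 4y3 >= 1
    y1, y2, y3 >= 0

Solving the primal: x* = (7, 0).
  primal value c^T x* = 7.
Solving the dual: y* = (0, 0, 1).
  dual value b^T y* = 7.
Strong duality: c^T x* = b^T y*. Confirmed.

7


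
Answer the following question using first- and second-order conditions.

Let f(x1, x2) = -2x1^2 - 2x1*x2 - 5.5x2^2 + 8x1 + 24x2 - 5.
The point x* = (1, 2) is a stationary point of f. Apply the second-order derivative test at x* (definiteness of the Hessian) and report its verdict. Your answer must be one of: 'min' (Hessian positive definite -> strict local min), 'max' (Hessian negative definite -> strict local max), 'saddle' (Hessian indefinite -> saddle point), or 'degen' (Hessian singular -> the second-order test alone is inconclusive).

Compute the Hessian H = grad^2 f:
  H = [[-4, -2], [-2, -11]]
Verify stationarity: grad f(x*) = H x* + g = (0, 0).
Eigenvalues of H: -11.5311, -3.4689.
Both eigenvalues < 0, so H is negative definite -> x* is a strict local max.

max


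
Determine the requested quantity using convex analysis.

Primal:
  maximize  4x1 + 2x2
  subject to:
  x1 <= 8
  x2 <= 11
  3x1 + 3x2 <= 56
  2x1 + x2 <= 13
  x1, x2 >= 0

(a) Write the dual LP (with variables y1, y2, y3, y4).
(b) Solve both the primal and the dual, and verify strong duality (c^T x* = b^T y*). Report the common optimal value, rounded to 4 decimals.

The standard primal-dual pair for 'max c^T x s.t. A x <= b, x >= 0' is:
  Dual:  min b^T y  s.t.  A^T y >= c,  y >= 0.

So the dual LP is:
  minimize  8y1 + 11y2 + 56y3 + 13y4
  subject to:
    y1 + 3y3 + 2y4 >= 4
    y2 + 3y3 + y4 >= 2
    y1, y2, y3, y4 >= 0

Solving the primal: x* = (6.5, 0).
  primal value c^T x* = 26.
Solving the dual: y* = (0, 0, 0, 2).
  dual value b^T y* = 26.
Strong duality: c^T x* = b^T y*. Confirmed.

26


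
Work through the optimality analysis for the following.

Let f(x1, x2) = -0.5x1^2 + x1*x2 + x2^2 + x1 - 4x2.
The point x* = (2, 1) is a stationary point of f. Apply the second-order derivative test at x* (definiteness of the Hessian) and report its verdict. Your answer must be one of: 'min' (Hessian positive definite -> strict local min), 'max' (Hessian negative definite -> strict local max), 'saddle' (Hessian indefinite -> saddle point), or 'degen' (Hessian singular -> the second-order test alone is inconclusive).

Compute the Hessian H = grad^2 f:
  H = [[-1, 1], [1, 2]]
Verify stationarity: grad f(x*) = H x* + g = (0, 0).
Eigenvalues of H: -1.3028, 2.3028.
Eigenvalues have mixed signs, so H is indefinite -> x* is a saddle point.

saddle


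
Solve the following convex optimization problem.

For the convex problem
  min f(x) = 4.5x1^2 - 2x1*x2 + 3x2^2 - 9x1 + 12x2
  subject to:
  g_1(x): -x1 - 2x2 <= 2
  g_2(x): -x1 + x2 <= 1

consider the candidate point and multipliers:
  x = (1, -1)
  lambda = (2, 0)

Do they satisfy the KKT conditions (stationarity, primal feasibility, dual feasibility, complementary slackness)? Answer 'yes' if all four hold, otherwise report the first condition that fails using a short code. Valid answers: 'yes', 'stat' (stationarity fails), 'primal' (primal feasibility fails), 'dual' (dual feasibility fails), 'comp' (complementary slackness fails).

Gradient of f: grad f(x) = Q x + c = (2, 4)
Constraint values g_i(x) = a_i^T x - b_i:
  g_1((1, -1)) = -1
  g_2((1, -1)) = -3
Stationarity residual: grad f(x) + sum_i lambda_i a_i = (0, 0)
  -> stationarity OK
Primal feasibility (all g_i <= 0): OK
Dual feasibility (all lambda_i >= 0): OK
Complementary slackness (lambda_i * g_i(x) = 0 for all i): FAILS

Verdict: the first failing condition is complementary_slackness -> comp.

comp


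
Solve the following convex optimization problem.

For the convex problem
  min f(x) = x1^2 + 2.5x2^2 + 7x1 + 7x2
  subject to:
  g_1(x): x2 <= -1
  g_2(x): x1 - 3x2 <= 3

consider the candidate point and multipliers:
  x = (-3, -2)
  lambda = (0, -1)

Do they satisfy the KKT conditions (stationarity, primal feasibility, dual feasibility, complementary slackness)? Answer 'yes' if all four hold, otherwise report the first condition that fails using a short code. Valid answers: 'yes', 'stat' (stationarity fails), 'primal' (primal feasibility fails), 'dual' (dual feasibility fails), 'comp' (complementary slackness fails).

Gradient of f: grad f(x) = Q x + c = (1, -3)
Constraint values g_i(x) = a_i^T x - b_i:
  g_1((-3, -2)) = -1
  g_2((-3, -2)) = 0
Stationarity residual: grad f(x) + sum_i lambda_i a_i = (0, 0)
  -> stationarity OK
Primal feasibility (all g_i <= 0): OK
Dual feasibility (all lambda_i >= 0): FAILS
Complementary slackness (lambda_i * g_i(x) = 0 for all i): OK

Verdict: the first failing condition is dual_feasibility -> dual.

dual


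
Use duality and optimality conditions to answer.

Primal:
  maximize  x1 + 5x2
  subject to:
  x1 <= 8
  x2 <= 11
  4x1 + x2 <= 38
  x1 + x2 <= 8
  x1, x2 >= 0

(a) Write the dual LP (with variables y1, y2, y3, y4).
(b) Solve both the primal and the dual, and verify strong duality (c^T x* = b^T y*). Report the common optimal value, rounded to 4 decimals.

The standard primal-dual pair for 'max c^T x s.t. A x <= b, x >= 0' is:
  Dual:  min b^T y  s.t.  A^T y >= c,  y >= 0.

So the dual LP is:
  minimize  8y1 + 11y2 + 38y3 + 8y4
  subject to:
    y1 + 4y3 + y4 >= 1
    y2 + y3 + y4 >= 5
    y1, y2, y3, y4 >= 0

Solving the primal: x* = (0, 8).
  primal value c^T x* = 40.
Solving the dual: y* = (0, 0, 0, 5).
  dual value b^T y* = 40.
Strong duality: c^T x* = b^T y*. Confirmed.

40


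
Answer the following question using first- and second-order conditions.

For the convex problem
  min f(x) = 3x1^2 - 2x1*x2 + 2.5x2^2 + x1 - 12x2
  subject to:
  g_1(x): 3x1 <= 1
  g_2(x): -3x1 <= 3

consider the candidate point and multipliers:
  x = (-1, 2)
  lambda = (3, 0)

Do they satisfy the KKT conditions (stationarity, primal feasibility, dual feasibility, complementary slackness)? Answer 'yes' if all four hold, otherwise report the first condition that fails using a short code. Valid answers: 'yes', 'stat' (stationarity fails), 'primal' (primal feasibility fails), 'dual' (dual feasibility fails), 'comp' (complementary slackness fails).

Gradient of f: grad f(x) = Q x + c = (-9, 0)
Constraint values g_i(x) = a_i^T x - b_i:
  g_1((-1, 2)) = -4
  g_2((-1, 2)) = 0
Stationarity residual: grad f(x) + sum_i lambda_i a_i = (0, 0)
  -> stationarity OK
Primal feasibility (all g_i <= 0): OK
Dual feasibility (all lambda_i >= 0): OK
Complementary slackness (lambda_i * g_i(x) = 0 for all i): FAILS

Verdict: the first failing condition is complementary_slackness -> comp.

comp


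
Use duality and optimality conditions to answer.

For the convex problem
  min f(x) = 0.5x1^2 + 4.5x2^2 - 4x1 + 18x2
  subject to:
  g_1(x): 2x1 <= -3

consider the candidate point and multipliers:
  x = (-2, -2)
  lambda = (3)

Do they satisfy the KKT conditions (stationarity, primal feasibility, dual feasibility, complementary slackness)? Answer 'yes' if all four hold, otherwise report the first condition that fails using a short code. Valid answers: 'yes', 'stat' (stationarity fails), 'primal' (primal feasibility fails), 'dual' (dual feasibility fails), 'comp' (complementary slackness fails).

Gradient of f: grad f(x) = Q x + c = (-6, 0)
Constraint values g_i(x) = a_i^T x - b_i:
  g_1((-2, -2)) = -1
Stationarity residual: grad f(x) + sum_i lambda_i a_i = (0, 0)
  -> stationarity OK
Primal feasibility (all g_i <= 0): OK
Dual feasibility (all lambda_i >= 0): OK
Complementary slackness (lambda_i * g_i(x) = 0 for all i): FAILS

Verdict: the first failing condition is complementary_slackness -> comp.

comp


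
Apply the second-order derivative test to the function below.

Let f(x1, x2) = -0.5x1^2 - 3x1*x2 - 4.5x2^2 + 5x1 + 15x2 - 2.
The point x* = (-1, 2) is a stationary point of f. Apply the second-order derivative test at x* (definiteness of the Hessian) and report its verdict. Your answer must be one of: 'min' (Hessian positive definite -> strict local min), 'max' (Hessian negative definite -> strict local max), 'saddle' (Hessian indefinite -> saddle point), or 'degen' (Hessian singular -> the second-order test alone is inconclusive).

Compute the Hessian H = grad^2 f:
  H = [[-1, -3], [-3, -9]]
Verify stationarity: grad f(x*) = H x* + g = (0, 0).
Eigenvalues of H: -10, 0.
H has a zero eigenvalue (singular; negative semidefinite but not definite), so H is neither positive definite, negative definite, nor indefinite. The second-order test alone is inconclusive -> degen.
(Indeed, f is constant along the null direction of H through x*, so x* is not a strict local extremum.)

degen


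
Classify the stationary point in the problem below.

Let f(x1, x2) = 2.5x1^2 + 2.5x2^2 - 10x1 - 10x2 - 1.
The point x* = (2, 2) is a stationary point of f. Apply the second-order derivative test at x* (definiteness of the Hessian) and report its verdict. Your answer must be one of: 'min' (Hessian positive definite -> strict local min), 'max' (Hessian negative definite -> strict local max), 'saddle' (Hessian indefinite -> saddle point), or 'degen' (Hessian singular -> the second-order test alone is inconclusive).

Compute the Hessian H = grad^2 f:
  H = [[5, 0], [0, 5]]
Verify stationarity: grad f(x*) = H x* + g = (0, 0).
Eigenvalues of H: 5, 5.
Both eigenvalues > 0, so H is positive definite -> x* is a strict local min.

min


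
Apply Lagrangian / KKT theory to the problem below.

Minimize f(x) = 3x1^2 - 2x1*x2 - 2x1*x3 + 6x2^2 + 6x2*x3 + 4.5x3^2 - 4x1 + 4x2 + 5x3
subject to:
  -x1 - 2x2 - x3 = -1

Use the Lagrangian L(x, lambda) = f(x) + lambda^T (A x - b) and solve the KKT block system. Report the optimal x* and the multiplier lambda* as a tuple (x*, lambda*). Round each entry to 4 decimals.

Form the Lagrangian:
  L(x, lambda) = (1/2) x^T Q x + c^T x + lambda^T (A x - b)
Stationarity (grad_x L = 0): Q x + c + A^T lambda = 0.
Primal feasibility: A x = b.

This gives the KKT block system:
  [ Q   A^T ] [ x     ]   [-c ]
  [ A    0  ] [ lambda ] = [ b ]

Solving the linear system:
  x*      = (0.8769, 0.2385, -0.3538)
  lambda* = (1.4923)
  f(x*)   = -1.4154

x* = (0.8769, 0.2385, -0.3538), lambda* = (1.4923)


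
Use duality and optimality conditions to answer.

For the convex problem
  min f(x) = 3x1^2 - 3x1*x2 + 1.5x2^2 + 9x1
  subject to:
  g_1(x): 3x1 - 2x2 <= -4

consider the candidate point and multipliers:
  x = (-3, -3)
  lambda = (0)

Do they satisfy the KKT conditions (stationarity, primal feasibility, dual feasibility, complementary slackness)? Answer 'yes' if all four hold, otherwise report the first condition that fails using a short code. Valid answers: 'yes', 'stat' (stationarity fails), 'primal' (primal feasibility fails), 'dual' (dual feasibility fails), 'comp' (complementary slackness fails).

Gradient of f: grad f(x) = Q x + c = (0, 0)
Constraint values g_i(x) = a_i^T x - b_i:
  g_1((-3, -3)) = 1
Stationarity residual: grad f(x) + sum_i lambda_i a_i = (0, 0)
  -> stationarity OK
Primal feasibility (all g_i <= 0): FAILS
Dual feasibility (all lambda_i >= 0): OK
Complementary slackness (lambda_i * g_i(x) = 0 for all i): OK

Verdict: the first failing condition is primal_feasibility -> primal.

primal


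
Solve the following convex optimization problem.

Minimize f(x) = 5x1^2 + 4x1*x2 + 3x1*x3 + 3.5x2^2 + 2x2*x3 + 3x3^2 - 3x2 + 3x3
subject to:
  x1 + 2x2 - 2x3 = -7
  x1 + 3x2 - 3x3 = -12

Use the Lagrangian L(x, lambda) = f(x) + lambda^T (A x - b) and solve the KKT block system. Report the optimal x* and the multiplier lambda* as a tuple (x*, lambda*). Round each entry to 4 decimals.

Form the Lagrangian:
  L(x, lambda) = (1/2) x^T Q x + c^T x + lambda^T (A x - b)
Stationarity (grad_x L = 0): Q x + c + A^T lambda = 0.
Primal feasibility: A x = b.

This gives the KKT block system:
  [ Q   A^T ] [ x     ]   [-c ]
  [ A    0  ] [ lambda ] = [ b ]

Solving the linear system:
  x*      = (3, -3.5882, 1.4118)
  lambda* = (-72.9412, 53.0588)
  f(x*)   = 70.5588

x* = (3, -3.5882, 1.4118), lambda* = (-72.9412, 53.0588)


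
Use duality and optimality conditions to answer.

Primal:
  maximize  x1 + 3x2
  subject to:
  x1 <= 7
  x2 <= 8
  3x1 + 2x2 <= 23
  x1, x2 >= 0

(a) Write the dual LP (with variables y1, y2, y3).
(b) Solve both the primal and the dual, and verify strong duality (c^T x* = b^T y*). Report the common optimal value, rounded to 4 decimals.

The standard primal-dual pair for 'max c^T x s.t. A x <= b, x >= 0' is:
  Dual:  min b^T y  s.t.  A^T y >= c,  y >= 0.

So the dual LP is:
  minimize  7y1 + 8y2 + 23y3
  subject to:
    y1 + 3y3 >= 1
    y2 + 2y3 >= 3
    y1, y2, y3 >= 0

Solving the primal: x* = (2.3333, 8).
  primal value c^T x* = 26.3333.
Solving the dual: y* = (0, 2.3333, 0.3333).
  dual value b^T y* = 26.3333.
Strong duality: c^T x* = b^T y*. Confirmed.

26.3333


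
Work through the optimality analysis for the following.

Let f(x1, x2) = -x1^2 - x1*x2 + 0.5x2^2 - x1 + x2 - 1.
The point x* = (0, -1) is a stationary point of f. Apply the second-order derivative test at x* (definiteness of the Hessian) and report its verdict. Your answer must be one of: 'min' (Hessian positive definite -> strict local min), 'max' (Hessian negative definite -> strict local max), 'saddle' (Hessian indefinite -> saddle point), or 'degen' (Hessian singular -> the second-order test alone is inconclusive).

Compute the Hessian H = grad^2 f:
  H = [[-2, -1], [-1, 1]]
Verify stationarity: grad f(x*) = H x* + g = (0, 0).
Eigenvalues of H: -2.3028, 1.3028.
Eigenvalues have mixed signs, so H is indefinite -> x* is a saddle point.

saddle


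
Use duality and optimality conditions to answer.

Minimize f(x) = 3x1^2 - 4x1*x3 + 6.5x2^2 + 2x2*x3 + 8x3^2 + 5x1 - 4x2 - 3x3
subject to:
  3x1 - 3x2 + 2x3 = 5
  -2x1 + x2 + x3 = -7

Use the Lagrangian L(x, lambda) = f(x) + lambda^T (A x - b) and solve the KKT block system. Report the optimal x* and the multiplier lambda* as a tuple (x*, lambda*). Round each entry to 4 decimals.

Form the Lagrangian:
  L(x, lambda) = (1/2) x^T Q x + c^T x + lambda^T (A x - b)
Stationarity (grad_x L = 0): Q x + c + A^T lambda = 0.
Primal feasibility: A x = b.

This gives the KKT block system:
  [ Q   A^T ] [ x     ]   [-c ]
  [ A    0  ] [ lambda ] = [ b ]

Solving the linear system:
  x*      = (2.8771, 0.2279, -1.4737)
  lambda* = (6.7296, 24.1732)
  f(x*)   = 76.7296

x* = (2.8771, 0.2279, -1.4737), lambda* = (6.7296, 24.1732)


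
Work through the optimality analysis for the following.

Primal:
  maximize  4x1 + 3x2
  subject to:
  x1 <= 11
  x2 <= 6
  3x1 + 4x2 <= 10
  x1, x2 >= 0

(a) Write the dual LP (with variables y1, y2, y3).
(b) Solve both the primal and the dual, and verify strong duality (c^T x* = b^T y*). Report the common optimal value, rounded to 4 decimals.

The standard primal-dual pair for 'max c^T x s.t. A x <= b, x >= 0' is:
  Dual:  min b^T y  s.t.  A^T y >= c,  y >= 0.

So the dual LP is:
  minimize  11y1 + 6y2 + 10y3
  subject to:
    y1 + 3y3 >= 4
    y2 + 4y3 >= 3
    y1, y2, y3 >= 0

Solving the primal: x* = (3.3333, 0).
  primal value c^T x* = 13.3333.
Solving the dual: y* = (0, 0, 1.3333).
  dual value b^T y* = 13.3333.
Strong duality: c^T x* = b^T y*. Confirmed.

13.3333


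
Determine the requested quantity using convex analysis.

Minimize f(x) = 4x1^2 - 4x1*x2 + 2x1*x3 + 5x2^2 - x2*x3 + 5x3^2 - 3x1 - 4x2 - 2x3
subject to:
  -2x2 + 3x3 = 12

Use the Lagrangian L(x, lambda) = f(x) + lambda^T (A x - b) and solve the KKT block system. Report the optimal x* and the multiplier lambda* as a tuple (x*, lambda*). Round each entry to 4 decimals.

Form the Lagrangian:
  L(x, lambda) = (1/2) x^T Q x + c^T x + lambda^T (A x - b)
Stationarity (grad_x L = 0): Q x + c + A^T lambda = 0.
Primal feasibility: A x = b.

This gives the KKT block system:
  [ Q   A^T ] [ x     ]   [-c ]
  [ A    0  ] [ lambda ] = [ b ]

Solving the linear system:
  x*      = (-1.1432, -1.5545, 2.9636)
  lambda* = (-8.9682)
  f(x*)   = 55.6693

x* = (-1.1432, -1.5545, 2.9636), lambda* = (-8.9682)


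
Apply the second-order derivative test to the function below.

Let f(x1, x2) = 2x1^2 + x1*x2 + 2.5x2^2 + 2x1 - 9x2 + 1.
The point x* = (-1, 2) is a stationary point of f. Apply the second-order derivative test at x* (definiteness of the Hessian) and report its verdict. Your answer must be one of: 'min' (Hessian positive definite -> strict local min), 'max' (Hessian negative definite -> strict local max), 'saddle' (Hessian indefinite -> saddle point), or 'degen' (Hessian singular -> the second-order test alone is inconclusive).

Compute the Hessian H = grad^2 f:
  H = [[4, 1], [1, 5]]
Verify stationarity: grad f(x*) = H x* + g = (0, 0).
Eigenvalues of H: 3.382, 5.618.
Both eigenvalues > 0, so H is positive definite -> x* is a strict local min.

min


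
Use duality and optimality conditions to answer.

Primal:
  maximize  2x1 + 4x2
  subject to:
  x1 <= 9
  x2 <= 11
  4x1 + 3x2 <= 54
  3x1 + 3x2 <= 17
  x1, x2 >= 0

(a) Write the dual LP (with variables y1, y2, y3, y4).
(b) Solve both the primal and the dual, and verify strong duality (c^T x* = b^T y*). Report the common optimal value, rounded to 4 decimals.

The standard primal-dual pair for 'max c^T x s.t. A x <= b, x >= 0' is:
  Dual:  min b^T y  s.t.  A^T y >= c,  y >= 0.

So the dual LP is:
  minimize  9y1 + 11y2 + 54y3 + 17y4
  subject to:
    y1 + 4y3 + 3y4 >= 2
    y2 + 3y3 + 3y4 >= 4
    y1, y2, y3, y4 >= 0

Solving the primal: x* = (0, 5.6667).
  primal value c^T x* = 22.6667.
Solving the dual: y* = (0, 0, 0, 1.3333).
  dual value b^T y* = 22.6667.
Strong duality: c^T x* = b^T y*. Confirmed.

22.6667
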